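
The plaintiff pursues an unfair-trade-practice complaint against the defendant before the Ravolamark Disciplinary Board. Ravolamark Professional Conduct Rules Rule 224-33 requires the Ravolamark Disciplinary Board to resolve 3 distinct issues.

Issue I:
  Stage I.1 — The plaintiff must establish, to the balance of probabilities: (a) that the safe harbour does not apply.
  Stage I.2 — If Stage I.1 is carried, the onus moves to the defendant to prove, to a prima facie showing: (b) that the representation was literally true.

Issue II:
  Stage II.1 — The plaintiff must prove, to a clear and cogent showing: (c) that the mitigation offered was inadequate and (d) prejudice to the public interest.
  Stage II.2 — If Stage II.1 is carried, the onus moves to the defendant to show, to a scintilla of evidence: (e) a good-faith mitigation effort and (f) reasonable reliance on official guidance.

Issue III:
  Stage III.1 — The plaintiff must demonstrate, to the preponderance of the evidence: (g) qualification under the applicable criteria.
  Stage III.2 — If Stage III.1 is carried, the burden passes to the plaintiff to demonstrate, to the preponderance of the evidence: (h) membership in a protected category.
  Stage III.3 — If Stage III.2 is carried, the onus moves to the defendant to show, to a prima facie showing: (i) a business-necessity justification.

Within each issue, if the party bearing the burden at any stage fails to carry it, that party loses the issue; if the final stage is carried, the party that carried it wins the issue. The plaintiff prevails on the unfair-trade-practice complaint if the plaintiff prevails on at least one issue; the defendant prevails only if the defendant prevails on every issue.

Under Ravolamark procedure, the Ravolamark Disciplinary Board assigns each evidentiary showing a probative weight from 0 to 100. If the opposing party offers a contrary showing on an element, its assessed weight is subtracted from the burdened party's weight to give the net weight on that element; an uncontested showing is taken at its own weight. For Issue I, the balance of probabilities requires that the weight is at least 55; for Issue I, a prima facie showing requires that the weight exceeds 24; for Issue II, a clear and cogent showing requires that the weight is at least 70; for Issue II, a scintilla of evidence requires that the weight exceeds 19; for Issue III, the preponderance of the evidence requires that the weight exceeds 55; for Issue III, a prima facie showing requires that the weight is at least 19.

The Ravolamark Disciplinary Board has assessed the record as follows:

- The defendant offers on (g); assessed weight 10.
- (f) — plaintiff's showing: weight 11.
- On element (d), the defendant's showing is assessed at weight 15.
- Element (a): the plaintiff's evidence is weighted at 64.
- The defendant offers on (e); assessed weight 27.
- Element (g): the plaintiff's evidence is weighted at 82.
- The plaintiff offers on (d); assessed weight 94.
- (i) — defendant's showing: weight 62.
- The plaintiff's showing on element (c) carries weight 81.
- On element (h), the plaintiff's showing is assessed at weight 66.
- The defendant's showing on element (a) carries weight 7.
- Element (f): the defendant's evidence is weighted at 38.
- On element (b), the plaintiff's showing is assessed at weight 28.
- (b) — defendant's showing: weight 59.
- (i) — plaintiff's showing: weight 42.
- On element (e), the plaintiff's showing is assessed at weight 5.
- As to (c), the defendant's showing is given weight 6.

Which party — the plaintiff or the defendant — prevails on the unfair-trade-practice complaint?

defendant

— Issue I —
Stage I.1 — burden on plaintiff; standard: the balance of probabilities (weight is at least 55).
    (a): 64 − 7 = 57 ≥ 55 [met]
  Stage I.1 is satisfied; the onus moves to the defendant.
Stage I.2 — burden on defendant; standard: a prima facie showing (weight exceeds 24).
    (b): 59 − 28 = 31 > 24 [met]
  The defendant carries the last stage.
Every stage carried; the defendant prevails on this issue.
— Issue II —
Stage II.1 (plaintiff, a clear and cogent showing, weight is at least 70): (c) net 81−6=75 ≥ 70 — meets; (d) net 94−15=79 ≥ 70 — meets.
  The plaintiff carries Stage II.1; the defendant now bears the burden.
Stage II.2 (defendant, a scintilla of evidence, weight exceeds 19): (e) net 27−5=22 > 19 — meets; (f) net 38−11=27 > 19 — meets.
  Stage II.2 carried; the final stage is satisfied.
All stages carried — the defendant prevails on this issue.
— Issue III —
At Stage III.1 the plaintiff must meet the preponderance of the evidence (weight exceeds 55): on (g) the weight is 82 less the opposing 10 gives net 72, > 55, so (g) meets the standard.
  All elements met. The plaintiff retains the burden for Stage III.2.
At Stage III.2 the plaintiff must meet the preponderance of the evidence (weight exceeds 55): on (h) the weight is 66, which does exceed 55, so (h) meets the standard.
  Stage III.2 is satisfied; the onus moves to the defendant.
At Stage III.3 the defendant must meet a prima facie showing (weight is at least 19): on (i) the weight is 62 less the opposing 42 gives net 20, ≥ 19, so (i) meets the standard.
  All elements met at the final stage.
With every stage satisfied, the defendant prevails on this issue.
Per-issue: Issue I → defendant; Issue II → defendant; Issue III → defendant. The plaintiff must prevail on at least one issue; overall, the defendant prevails.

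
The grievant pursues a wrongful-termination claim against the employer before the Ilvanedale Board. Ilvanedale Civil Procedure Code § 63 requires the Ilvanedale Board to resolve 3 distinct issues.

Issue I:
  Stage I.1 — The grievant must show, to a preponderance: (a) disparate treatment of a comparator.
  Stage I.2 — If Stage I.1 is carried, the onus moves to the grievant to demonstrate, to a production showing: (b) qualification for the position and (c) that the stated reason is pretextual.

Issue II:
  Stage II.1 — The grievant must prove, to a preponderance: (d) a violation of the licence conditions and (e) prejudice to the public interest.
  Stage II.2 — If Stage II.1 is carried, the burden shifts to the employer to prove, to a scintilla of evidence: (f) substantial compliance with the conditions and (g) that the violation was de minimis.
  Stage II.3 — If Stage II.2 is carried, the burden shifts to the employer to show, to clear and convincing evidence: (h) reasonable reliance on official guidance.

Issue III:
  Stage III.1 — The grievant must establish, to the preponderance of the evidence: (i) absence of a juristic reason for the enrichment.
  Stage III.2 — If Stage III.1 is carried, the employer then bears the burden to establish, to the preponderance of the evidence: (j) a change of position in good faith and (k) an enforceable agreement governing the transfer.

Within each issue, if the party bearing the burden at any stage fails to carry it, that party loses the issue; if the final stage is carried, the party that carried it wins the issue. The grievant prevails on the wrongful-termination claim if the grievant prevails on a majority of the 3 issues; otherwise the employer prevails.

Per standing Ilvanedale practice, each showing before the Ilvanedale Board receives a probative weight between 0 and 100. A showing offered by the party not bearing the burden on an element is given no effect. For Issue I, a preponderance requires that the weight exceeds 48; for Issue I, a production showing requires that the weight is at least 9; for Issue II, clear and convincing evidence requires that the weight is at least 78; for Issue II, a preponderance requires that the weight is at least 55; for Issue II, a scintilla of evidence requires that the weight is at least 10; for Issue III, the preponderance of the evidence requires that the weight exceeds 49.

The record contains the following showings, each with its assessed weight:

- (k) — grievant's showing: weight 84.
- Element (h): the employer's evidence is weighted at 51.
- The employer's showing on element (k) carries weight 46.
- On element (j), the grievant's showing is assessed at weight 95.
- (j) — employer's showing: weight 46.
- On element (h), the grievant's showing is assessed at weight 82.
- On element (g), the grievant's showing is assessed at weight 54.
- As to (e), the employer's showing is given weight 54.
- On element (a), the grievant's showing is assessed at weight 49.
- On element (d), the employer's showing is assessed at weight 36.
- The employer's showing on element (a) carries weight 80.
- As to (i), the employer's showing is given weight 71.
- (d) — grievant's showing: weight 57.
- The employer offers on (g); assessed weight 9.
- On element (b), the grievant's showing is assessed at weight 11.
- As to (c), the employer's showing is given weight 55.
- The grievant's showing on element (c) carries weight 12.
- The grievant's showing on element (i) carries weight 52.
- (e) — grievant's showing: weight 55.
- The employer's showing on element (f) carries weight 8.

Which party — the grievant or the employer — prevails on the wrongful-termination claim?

grievant

— Issue I —
Stage I.1 — burden on grievant; standard: a preponderance (weight exceeds 48).
    (a): 49 (employer's 80 disregarded) > 48 [met]
  All elements met. The grievant retains the burden for Stage I.2.
Stage I.2 — burden on grievant; standard: a production showing (weight is at least 9).
    (b): 11 ≥ 9 [met]
    (c): 12 (employer's 55 disregarded) ≥ 9 [met]
  All elements met at the final stage.
All stages carried — the grievant prevails on this issue.
— Issue II —
Stage II.1 — burden on grievant; standard: a preponderance (weight is at least 55).
    (d): 57 (employer's 36 disregarded) ≥ 55 [met]
    (e): 55 (employer's 54 disregarded) ≥ 55 [met]
  All elements met. The burden passes to the employer.
Stage II.2 — burden on employer; standard: a scintilla of evidence (weight is at least 10).
    (f): 8 < 10 [not met]
    (g): 9 (grievant's 54 disregarded) < 10 [not met]
  Stage II.2 not carried; the employer fails its burden.
The analysis ends at Stage II.2; the grievant prevails on this issue.
— Issue III —
At Stage III.1 the grievant must meet the preponderance of the evidence (weight exceeds 49): on (i) the weight is 52 (the employer's 71 is given no effect), which does exceed 49, so (i) meets the standard.
  The grievant carries Stage III.1; the employer now bears the burden.
At Stage III.2 the employer must meet the preponderance of the evidence (weight exceeds 49): on (j) the weight is 46 (the grievant's 95 is given no effect), ≤ 49, so (j) does not meet the standard; on (k) the weight is 46 (the grievant's 84 is given no effect), ≤ 49, so (k) does not meet the standard.
  Not every element is met, so the employer fails to carry Stage III.2.
The analysis ends at Stage III.2; the grievant prevails on this issue.
Per-issue: Issue I → grievant; Issue II → grievant; Issue III → grievant. The grievant must prevail on a majority of issues; overall, the grievant prevails.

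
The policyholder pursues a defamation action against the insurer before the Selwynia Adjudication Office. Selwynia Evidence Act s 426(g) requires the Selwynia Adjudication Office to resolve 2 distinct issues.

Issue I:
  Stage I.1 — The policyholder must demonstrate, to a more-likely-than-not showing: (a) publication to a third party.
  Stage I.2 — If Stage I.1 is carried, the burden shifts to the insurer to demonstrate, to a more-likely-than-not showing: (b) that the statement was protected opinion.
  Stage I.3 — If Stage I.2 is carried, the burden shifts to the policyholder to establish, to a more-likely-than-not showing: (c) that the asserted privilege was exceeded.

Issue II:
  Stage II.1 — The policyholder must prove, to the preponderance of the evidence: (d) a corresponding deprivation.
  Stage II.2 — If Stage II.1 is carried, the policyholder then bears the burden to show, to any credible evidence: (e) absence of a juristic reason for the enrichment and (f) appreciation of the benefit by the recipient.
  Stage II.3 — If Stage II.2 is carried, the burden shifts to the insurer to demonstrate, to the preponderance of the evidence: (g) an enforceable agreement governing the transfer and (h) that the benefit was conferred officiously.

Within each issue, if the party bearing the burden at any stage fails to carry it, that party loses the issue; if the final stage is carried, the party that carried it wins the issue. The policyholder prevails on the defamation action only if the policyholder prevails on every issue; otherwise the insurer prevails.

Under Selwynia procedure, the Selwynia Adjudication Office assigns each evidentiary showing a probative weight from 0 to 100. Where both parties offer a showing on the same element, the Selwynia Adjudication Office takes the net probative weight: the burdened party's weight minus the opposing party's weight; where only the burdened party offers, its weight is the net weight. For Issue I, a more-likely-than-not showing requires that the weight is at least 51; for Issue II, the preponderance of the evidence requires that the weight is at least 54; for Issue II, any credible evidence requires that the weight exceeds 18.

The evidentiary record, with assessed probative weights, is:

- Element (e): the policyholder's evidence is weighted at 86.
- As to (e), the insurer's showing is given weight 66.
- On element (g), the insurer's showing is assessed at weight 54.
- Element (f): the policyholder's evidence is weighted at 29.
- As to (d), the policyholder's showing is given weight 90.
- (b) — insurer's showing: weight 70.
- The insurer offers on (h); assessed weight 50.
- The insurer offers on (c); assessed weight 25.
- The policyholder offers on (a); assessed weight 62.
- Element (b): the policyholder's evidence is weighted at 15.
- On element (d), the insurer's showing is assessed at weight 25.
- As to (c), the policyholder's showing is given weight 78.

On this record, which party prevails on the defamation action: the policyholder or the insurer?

policyholder

— Issue I —
At Stage I.1 the policyholder must meet a more-likely-than-not showing (weight is at least 51): on (a) the weight is 62, which does reach 51, so (a) meets the standard.
  Stage I.1 is satisfied; the onus moves to the insurer.
At Stage I.2 the insurer must meet a more-likely-than-not showing (weight is at least 51): on (b) the weight is 70 less the opposing 15 gives net 55, ≥ 51, so (b) meets the standard.
  Stage I.2 carried; the burden shifts to the policyholder.
At Stage I.3 the policyholder must meet a more-likely-than-not showing (weight is at least 51): on (c) the weight is 78 less the opposing 25 gives net 53, ≥ 51, so (c) meets the standard.
  The policyholder carries the last stage.
All stages carried — the policyholder prevails on this issue.
— Issue II —
Stage II.1 — burden on policyholder; standard: the preponderance of the evidence (weight is at least 54).
    (d): 90 − 25 = 65 ≥ 54 [met]
  All elements met. The policyholder retains the burden for Stage II.2.
Stage II.2 — burden on policyholder; standard: any credible evidence (weight exceeds 18).
    (e): 86 − 66 = 20 > 18 [met]
    (f): 29 > 18 [met]
  Stage II.2 is satisfied; the onus moves to the insurer.
Stage II.3 — burden on insurer; standard: the preponderance of the evidence (weight is at least 54).
    (g): 54 ≥ 54 [met]
    (h): 50 < 54 [not met]
  Stage II.3 not carried; the insurer fails its burden.
The policyholder prevails on this issue.
Per-issue: Issue I → policyholder; Issue II → policyholder. The policyholder must prevail on every issue; overall, the policyholder prevails.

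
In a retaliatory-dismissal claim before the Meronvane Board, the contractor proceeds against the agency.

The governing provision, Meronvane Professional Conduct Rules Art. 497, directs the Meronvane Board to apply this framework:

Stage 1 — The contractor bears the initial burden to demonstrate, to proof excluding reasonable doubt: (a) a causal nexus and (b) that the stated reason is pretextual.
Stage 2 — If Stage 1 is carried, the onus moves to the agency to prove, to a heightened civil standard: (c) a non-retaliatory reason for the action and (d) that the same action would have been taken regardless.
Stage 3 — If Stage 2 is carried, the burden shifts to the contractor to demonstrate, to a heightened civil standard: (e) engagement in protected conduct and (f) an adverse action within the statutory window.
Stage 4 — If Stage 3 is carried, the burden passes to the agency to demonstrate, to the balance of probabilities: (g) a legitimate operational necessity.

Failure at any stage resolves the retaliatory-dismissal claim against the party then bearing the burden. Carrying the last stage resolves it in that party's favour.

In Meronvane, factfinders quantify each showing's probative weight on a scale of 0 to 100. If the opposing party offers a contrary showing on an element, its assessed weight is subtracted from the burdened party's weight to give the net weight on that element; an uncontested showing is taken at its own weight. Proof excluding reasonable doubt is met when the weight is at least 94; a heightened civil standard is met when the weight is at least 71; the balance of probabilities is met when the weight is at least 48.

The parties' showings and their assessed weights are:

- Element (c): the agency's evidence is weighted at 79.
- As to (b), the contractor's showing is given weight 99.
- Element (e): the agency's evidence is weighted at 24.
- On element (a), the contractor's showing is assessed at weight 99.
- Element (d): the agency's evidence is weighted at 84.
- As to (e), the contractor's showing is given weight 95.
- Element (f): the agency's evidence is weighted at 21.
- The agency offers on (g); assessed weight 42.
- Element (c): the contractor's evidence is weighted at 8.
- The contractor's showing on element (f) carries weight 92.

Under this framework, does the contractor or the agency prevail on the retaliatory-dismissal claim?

Stage 1 — burden on contractor; standard: proof excluding reasonable doubt (weight is at least 94).
    (a): 99 ≥ 94 [met]
    (b): 99 ≥ 94 [met]
  Stage 1 carried; the burden shifts to the agency.
Stage 2 — burden on agency; standard: a heightened civil standard (weight is at least 71).
    (c): 79 − 8 = 71 ≥ 71 [met]
    (d): 84 ≥ 71 [met]
  Stage 2 carried; the burden shifts to the contractor.
Stage 3 — burden on contractor; standard: a heightened civil standard (weight is at least 71).
    (e): 95 − 24 = 71 ≥ 71 [met]
    (f): 92 − 21 = 71 ≥ 71 [met]
  All elements met. The burden passes to the agency.
Stage 4 — burden on agency; standard: the balance of probabilities (weight is at least 48).
    (g): 42 < 48 [not met]
  The agency does not carry Stage 4.
So the contractor prevails.

contractor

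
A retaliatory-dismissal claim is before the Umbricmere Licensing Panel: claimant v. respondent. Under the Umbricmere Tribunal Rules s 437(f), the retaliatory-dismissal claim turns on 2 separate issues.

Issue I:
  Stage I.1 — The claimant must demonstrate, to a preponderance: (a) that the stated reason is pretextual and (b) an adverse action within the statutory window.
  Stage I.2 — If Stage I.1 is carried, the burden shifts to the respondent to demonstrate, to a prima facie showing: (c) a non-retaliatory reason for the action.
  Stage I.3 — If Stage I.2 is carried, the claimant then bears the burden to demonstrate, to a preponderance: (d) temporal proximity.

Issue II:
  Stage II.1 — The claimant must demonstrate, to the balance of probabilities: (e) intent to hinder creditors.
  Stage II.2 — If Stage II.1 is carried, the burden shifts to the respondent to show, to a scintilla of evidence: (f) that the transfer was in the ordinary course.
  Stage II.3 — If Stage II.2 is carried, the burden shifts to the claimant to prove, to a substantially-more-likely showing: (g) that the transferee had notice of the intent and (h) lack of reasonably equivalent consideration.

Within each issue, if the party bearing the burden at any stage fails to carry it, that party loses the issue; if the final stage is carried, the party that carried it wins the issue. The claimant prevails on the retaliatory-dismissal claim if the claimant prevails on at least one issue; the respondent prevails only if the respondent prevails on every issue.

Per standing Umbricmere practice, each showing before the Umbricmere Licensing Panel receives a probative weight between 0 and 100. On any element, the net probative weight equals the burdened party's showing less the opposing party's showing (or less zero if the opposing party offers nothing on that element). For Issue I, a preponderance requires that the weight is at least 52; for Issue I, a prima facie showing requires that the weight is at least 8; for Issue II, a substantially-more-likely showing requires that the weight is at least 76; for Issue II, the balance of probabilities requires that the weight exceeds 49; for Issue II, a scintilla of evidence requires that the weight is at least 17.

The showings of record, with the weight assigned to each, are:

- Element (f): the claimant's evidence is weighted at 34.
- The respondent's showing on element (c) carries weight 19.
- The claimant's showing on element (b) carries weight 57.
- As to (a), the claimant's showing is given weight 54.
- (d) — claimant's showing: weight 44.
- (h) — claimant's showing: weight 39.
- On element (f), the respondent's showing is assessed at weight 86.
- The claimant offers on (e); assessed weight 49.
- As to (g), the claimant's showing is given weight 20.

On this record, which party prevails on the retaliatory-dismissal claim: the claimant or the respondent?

— Issue I —
At Stage I.1 the claimant must meet a preponderance (weight is at least 52): on (a) the weight is 54, which does reach 52, so (a) meets the standard; on (b) the weight is 57, which does reach 52, so (b) meets the standard.
  Stage I.1 is satisfied; the onus moves to the respondent.
At Stage I.2 the respondent must meet a prima facie showing (weight is at least 8): on (c) the weight is 19, ≥ 8, so (c) meets the standard.
  The respondent carries Stage I.2; the claimant now bears the burden.
At Stage I.3 the claimant must meet a preponderance (weight is at least 52): on (d) the weight is 44, < 52, so (d) does not meet the standard.
  Stage I.3 not carried; the claimant fails its burden.
The analysis ends at Stage I.3; the respondent prevails on this issue.
— Issue II —
At Stage II.1 the claimant must meet the balance of probabilities (weight exceeds 49): on (e) the weight is 49, ≤ 49, so (e) does not meet the standard.
  The claimant does not carry Stage II.1.
So the respondent prevails on this issue.
Per-issue: Issue I → respondent; Issue II → respondent. The claimant must prevail on at least one issue; overall, the respondent prevails.

respondent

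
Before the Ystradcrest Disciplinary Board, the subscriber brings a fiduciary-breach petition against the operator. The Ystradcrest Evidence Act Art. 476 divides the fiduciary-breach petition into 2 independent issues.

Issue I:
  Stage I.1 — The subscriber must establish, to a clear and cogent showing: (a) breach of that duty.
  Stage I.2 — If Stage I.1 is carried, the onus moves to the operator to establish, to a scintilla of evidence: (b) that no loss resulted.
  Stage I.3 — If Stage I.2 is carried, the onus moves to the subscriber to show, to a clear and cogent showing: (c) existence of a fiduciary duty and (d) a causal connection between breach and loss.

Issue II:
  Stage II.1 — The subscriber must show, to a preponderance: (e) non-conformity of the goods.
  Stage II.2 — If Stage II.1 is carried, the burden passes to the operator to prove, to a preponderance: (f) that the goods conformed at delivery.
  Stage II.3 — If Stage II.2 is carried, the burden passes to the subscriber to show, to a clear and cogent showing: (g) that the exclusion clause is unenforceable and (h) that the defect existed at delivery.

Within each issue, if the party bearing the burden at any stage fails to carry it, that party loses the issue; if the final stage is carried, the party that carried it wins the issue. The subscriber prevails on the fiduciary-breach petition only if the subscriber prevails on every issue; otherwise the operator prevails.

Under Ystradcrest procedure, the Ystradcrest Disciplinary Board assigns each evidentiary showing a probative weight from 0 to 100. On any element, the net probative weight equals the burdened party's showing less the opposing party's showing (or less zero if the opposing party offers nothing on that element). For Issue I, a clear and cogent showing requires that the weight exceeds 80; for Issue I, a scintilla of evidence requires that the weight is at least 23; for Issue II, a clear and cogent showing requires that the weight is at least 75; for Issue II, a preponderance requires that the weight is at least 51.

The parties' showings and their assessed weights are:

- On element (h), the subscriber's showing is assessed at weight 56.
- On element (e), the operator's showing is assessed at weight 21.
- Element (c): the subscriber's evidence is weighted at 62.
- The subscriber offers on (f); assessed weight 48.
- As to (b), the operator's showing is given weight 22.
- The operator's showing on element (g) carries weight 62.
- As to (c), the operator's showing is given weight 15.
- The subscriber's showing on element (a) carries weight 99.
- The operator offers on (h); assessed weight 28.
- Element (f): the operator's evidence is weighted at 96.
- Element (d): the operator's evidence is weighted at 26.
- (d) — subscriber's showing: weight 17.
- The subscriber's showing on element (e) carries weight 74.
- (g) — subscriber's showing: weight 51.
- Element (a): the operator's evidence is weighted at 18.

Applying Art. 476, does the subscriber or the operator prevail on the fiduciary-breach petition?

— Issue I —
Stage I.1 (subscriber, a clear and cogent showing, weight exceeds 80): (a) net 99−18=81 > 80 — meets.
  Stage I.1 is satisfied; the onus moves to the operator.
Stage I.2 (operator, a scintilla of evidence, weight is at least 23): (b) 22 < 23 — fails.
  Not every element is met, so the operator fails to carry Stage I.2.
The subscriber prevails on this issue.
— Issue II —
Stage II.1 — burden on subscriber; standard: a preponderance (weight is at least 51).
    (e): 74 − 21 = 53 ≥ 51 [met]
  The subscriber carries Stage II.1; the operator now bears the burden.
Stage II.2 — burden on operator; standard: a preponderance (weight is at least 51).
    (f): 96 − 48 = 48 < 51 [not met]
  Stage II.2 not carried; the operator fails its burden.
The analysis ends at Stage II.2; the subscriber prevails on this issue.
Per-issue: Issue I → subscriber; Issue II → subscriber. The subscriber must prevail on every issue; overall, the subscriber prevails.

subscriber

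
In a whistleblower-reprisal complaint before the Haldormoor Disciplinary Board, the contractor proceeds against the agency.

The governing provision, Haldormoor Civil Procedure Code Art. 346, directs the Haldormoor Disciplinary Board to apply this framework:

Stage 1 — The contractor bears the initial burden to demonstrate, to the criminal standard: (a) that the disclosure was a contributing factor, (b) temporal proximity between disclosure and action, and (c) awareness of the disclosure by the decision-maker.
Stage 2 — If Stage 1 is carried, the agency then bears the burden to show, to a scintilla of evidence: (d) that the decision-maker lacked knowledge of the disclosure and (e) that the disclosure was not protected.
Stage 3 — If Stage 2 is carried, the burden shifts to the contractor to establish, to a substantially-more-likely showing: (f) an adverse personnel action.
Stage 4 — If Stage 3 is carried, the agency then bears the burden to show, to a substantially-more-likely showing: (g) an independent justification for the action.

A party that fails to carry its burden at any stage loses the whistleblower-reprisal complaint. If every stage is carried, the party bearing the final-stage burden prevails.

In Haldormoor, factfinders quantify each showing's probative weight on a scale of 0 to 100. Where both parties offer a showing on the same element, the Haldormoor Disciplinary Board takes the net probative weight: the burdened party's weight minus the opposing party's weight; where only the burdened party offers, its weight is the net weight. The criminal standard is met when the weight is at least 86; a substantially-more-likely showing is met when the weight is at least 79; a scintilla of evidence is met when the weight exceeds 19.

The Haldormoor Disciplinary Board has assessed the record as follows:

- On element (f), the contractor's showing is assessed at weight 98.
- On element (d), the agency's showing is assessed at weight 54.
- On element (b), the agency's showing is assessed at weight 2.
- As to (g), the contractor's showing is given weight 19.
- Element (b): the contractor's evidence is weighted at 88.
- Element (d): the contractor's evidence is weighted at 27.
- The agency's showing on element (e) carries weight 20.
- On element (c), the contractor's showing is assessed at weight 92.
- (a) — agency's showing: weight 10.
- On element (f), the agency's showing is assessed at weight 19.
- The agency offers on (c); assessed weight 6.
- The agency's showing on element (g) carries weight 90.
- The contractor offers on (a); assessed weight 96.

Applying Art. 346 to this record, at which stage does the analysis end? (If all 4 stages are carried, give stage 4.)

stage 4

At Stage 1 the contractor must meet the criminal standard (weight is at least 86): on (a) the weight is 96 less the opposing 10 gives net 86, which does reach 86, so (a) meets the standard; on (b) the weight is 88 less the opposing 2 gives net 86, which does reach 86, so (b) meets the standard; on (c) the weight is 92 less the opposing 6 gives net 86, ≥ 86, so (c) meets the standard.
  All elements met. The burden passes to the agency.
At Stage 2 the agency must meet a scintilla of evidence (weight exceeds 19): on (d) the weight is 54 less the opposing 27 gives net 27, > 19, so (d) meets the standard; on (e) the weight is 20, > 19, so (e) meets the standard.
  Stage 2 is satisfied; the onus moves to the contractor.
At Stage 3 the contractor must meet a substantially-more-likely showing (weight is at least 79): on (f) the weight is 98 less the opposing 19 gives net 79, which does reach 79, so (f) meets the standard.
  Stage 3 carried; the burden shifts to the agency.
At Stage 4 the agency must meet a substantially-more-likely showing (weight is at least 79): on (g) the weight is 90 less the opposing 19 gives net 71, < 79, so (g) does not meet the standard.
  Stage 4 not carried; the agency fails its burden.
So the contractor prevails.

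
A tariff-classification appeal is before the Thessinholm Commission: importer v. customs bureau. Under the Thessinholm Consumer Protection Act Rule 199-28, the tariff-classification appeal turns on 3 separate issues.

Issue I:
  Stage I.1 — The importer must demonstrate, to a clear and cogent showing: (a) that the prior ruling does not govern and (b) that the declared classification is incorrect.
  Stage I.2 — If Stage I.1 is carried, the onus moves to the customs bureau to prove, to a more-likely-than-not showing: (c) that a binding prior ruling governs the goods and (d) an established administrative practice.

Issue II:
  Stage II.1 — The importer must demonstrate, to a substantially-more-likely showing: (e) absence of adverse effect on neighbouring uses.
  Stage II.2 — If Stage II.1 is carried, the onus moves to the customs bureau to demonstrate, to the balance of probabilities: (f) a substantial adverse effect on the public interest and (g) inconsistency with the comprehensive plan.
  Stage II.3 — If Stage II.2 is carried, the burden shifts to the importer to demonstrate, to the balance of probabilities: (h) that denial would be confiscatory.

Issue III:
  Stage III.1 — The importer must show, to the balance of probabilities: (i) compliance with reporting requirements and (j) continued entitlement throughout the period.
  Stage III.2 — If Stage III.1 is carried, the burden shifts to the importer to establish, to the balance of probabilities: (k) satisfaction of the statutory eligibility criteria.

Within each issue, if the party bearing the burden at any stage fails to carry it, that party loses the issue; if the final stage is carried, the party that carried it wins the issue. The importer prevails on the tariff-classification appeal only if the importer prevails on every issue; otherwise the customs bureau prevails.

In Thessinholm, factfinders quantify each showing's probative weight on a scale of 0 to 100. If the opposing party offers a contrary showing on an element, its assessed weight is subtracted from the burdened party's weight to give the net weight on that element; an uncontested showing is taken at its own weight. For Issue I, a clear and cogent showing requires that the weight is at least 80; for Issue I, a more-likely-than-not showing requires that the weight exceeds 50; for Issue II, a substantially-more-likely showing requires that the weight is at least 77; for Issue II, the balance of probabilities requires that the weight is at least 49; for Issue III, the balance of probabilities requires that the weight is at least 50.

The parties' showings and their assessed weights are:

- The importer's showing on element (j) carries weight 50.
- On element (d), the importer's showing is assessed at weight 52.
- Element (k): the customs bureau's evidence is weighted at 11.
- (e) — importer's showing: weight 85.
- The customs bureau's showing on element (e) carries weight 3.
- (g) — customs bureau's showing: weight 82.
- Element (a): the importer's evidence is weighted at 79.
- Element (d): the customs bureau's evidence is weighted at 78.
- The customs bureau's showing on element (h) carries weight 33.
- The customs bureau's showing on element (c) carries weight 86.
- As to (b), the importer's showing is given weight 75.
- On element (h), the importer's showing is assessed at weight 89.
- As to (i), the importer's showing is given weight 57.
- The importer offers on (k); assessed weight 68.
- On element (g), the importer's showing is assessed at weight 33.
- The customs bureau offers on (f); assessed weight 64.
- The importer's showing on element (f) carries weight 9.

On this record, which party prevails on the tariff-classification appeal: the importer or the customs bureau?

customs bureau

— Issue I —
Stage I.1 — burden on importer; standard: a clear and cogent showing (weight is at least 80).
    (a): 79 < 80 [not met]
    (b): 75 < 80 [not met]
  Not every element is met, so the importer fails to carry Stage I.1.
The analysis ends at Stage I.1; the customs bureau prevails on this issue.
— Issue II —
Stage II.1 (importer, a substantially-more-likely showing, weight is at least 77): (e) net 85−3=82 ≥ 77 — meets.
  Stage II.1 is satisfied; the onus moves to the customs bureau.
Stage II.2 (customs bureau, the balance of probabilities, weight is at least 49): (f) net 64−9=55 ≥ 49 — meets; (g) net 82−33=49 ≥ 49 — meets.
  Stage II.2 is satisfied; the onus moves to the importer.
Stage II.3 (importer, the balance of probabilities, weight is at least 49): (h) net 89−33=56 ≥ 49 — meets.
  Stage II.3 carried; the final stage is satisfied.
With every stage satisfied, the importer prevails on this issue.
— Issue III —
Stage III.1 (importer, the balance of probabilities, weight is at least 50): (i) 57 ≥ 50 — meets; (j) 50 ≥ 50 — meets.
  Stage III.1 is satisfied; the importer continues to bear the burden.
Stage III.2 (importer, the balance of probabilities, weight is at least 50): (k) net 68−11=57 ≥ 50 — meets.
  Stage III.2 carried; the final stage is satisfied.
Every stage carried; the importer prevails on this issue.
Per-issue: Issue I → customs bureau; Issue II → importer; Issue III → importer. The importer must prevail on every issue; overall, the customs bureau prevails.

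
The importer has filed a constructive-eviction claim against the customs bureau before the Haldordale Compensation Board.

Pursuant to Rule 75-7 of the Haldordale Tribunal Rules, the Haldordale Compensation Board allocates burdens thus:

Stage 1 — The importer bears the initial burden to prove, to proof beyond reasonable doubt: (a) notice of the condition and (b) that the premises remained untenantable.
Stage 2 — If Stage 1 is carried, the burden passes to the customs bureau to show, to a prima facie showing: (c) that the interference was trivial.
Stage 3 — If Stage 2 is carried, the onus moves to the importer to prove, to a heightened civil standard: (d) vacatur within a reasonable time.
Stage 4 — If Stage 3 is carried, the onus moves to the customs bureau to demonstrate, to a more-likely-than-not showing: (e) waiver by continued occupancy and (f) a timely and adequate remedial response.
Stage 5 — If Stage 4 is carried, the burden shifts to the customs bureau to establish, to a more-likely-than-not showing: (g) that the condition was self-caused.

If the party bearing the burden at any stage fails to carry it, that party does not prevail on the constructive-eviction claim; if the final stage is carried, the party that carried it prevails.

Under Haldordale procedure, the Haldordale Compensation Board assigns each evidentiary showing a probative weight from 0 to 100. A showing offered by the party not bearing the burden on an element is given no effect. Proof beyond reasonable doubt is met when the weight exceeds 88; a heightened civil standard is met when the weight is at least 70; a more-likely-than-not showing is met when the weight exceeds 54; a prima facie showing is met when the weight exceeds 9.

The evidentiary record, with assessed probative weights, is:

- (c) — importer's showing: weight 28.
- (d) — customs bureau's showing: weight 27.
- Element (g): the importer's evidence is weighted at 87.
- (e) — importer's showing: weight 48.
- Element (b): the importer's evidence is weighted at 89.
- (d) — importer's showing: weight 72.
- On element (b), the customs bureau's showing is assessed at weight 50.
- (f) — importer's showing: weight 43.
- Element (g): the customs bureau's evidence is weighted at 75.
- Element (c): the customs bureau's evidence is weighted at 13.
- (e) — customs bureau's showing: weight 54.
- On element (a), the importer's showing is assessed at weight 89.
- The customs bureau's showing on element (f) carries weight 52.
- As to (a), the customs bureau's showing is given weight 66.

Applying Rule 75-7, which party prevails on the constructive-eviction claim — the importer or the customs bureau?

importer

Stage 1 (importer, proof beyond reasonable doubt, weight exceeds 88): (a) 89 (customs bureau's 66 disregarded) > 88 — meets; (b) 89 (customs bureau's 50 disregarded) > 88 — meets.
  All elements met. The burden passes to the customs bureau.
Stage 2 (customs bureau, a prima facie showing, weight exceeds 9): (c) 13 (importer's 28 disregarded) > 9 — meets.
  Stage 2 is satisfied; the onus moves to the importer.
Stage 3 (importer, a heightened civil standard, weight is at least 70): (d) 72 (customs bureau's 27 disregarded) ≥ 70 — meets.
  All elements met. The burden passes to the customs bureau.
Stage 4 (customs bureau, a more-likely-than-not showing, weight exceeds 54): (e) 54 (importer's 48 disregarded) ≤ 54 — fails; (f) 52 (importer's 43 disregarded) ≤ 54 — fails.
  Not every element is met, so the customs bureau fails to carry Stage 4.
So the importer prevails.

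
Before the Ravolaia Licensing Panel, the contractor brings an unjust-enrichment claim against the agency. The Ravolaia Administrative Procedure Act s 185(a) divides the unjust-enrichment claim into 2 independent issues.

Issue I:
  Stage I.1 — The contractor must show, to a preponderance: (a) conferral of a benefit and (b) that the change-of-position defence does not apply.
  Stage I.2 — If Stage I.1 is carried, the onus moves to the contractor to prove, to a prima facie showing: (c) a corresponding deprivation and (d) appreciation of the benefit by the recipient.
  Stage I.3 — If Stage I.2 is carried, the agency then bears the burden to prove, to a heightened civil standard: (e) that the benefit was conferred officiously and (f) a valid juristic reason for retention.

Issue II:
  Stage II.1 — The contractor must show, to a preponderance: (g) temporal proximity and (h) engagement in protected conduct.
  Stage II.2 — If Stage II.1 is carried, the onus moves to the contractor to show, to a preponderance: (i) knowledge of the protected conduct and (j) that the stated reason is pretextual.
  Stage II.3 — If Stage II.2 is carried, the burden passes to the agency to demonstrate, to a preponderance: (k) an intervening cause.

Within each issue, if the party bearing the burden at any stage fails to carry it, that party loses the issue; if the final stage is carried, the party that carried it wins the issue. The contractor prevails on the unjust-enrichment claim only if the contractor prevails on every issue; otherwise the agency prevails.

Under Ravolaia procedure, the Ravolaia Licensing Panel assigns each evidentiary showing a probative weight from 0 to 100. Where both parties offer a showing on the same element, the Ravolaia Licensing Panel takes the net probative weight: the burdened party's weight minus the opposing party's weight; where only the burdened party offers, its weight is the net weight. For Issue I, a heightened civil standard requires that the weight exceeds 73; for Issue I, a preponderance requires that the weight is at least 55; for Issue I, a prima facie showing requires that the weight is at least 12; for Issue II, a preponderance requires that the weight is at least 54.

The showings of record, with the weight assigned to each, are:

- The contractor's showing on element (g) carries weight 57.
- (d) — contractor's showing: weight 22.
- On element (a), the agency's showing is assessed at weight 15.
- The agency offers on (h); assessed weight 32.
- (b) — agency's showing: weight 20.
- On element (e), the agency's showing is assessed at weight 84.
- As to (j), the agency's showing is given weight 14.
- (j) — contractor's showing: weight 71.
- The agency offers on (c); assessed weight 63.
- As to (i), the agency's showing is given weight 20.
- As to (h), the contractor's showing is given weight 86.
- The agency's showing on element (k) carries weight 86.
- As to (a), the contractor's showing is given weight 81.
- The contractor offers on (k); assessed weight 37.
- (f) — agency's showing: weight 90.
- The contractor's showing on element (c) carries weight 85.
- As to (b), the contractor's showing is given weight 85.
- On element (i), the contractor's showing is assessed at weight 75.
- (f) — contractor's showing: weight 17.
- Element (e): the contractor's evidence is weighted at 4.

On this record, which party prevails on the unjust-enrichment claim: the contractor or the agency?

— Issue I —
Stage I.1 (contractor, a preponderance, weight is at least 55): (a) net 81−15=66 ≥ 55 — meets; (b) net 85−20=65 ≥ 55 — meets.
  All elements met. The contractor retains the burden for Stage I.2.
Stage I.2 (contractor, a prima facie showing, weight is at least 12): (c) net 85−63=22 ≥ 12 — meets; (d) 22 ≥ 12 — meets.
  The contractor carries Stage I.2; the agency now bears the burden.
Stage I.3 (agency, a heightened civil standard, weight exceeds 73): (e) net 84−4=80 > 73 — meets; (f) net 90−17=73 ≤ 73 — fails.
  Not every element is met, so the agency fails to carry Stage I.3.
So the contractor prevails on this issue.
— Issue II —
At Stage II.1 the contractor must meet a preponderance (weight is at least 54): on (g) the weight is 57, ≥ 54, so (g) meets the standard; on (h) the weight is 86 less the opposing 32 gives net 54, which does reach 54, so (h) meets the standard.
  Stage II.1 carried; the burden remains with the contractor.
At Stage II.2 the contractor must meet a preponderance (weight is at least 54): on (i) the weight is 75 less the opposing 20 gives net 55, which does reach 54, so (i) meets the standard; on (j) the weight is 71 less the opposing 14 gives net 57, which does reach 54, so (j) meets the standard.
  All elements met. The burden passes to the agency.
At Stage II.3 the agency must meet a preponderance (weight is at least 54): on (k) the weight is 86 less the opposing 37 gives net 49, < 54, so (k) does not meet the standard.
  The agency does not carry Stage II.3.
So the contractor prevails on this issue.
Per-issue: Issue I → contractor; Issue II → contractor. The contractor must prevail on every issue; overall, the contractor prevails.

contractor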